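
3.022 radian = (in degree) 173.1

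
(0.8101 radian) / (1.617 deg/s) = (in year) 9.102e-07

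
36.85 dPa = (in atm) 3.637e-05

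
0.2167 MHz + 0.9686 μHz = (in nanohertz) 2.167e+14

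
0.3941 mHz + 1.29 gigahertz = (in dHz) 1.29e+10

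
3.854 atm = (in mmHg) 2929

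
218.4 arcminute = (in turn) 0.01011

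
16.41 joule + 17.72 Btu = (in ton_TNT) 4.472e-06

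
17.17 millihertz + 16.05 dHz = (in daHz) 0.1622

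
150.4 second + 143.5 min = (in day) 0.1014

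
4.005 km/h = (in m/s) 1.113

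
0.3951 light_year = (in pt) 1.06e+19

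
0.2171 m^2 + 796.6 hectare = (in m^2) 7.966e+06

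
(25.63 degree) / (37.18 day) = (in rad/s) 1.393e-07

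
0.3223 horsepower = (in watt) 240.3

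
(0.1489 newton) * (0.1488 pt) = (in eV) 4.879e+13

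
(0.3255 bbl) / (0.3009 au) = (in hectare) 1.15e-16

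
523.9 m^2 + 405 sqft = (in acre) 0.1388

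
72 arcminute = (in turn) 0.003333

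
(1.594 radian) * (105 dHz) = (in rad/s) 16.74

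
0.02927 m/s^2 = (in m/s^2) 0.02927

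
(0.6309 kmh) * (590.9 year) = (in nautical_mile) 1.763e+06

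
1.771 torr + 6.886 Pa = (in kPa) 0.243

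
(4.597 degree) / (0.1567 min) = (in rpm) 0.08149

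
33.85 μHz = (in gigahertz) 3.385e-14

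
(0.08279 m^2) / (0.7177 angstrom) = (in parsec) 3.738e-08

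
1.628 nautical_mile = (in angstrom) 3.015e+13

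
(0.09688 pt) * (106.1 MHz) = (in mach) 10.65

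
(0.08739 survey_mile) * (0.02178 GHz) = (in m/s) 3.063e+09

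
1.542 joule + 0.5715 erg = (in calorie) 0.3685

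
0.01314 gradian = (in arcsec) 42.57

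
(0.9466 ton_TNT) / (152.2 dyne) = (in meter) 2.602e+12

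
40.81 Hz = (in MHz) 4.081e-05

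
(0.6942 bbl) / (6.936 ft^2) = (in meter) 0.1713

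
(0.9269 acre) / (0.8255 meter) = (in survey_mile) 2.823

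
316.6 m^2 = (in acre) 0.07823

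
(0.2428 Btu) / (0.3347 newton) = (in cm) 7.654e+04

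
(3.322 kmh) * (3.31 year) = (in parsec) 3.122e-09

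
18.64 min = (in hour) 0.3107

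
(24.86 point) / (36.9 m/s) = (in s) 0.0002377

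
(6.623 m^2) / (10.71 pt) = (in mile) 1.089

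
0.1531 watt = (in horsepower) 0.0002053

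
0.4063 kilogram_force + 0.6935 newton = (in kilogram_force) 0.477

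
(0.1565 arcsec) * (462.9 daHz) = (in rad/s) 0.003512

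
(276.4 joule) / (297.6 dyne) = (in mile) 57.71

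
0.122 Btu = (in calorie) 30.76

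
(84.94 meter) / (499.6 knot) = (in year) 1.048e-08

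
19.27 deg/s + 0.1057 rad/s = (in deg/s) 25.33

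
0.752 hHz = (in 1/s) 75.2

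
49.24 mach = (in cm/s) 1.677e+06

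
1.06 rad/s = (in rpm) 10.12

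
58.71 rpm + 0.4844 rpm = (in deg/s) 355.2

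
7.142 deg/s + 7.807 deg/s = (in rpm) 2.492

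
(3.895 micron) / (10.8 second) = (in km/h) 1.298e-06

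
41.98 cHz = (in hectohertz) 0.004198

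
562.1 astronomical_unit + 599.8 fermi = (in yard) 9.196e+13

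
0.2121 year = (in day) 77.42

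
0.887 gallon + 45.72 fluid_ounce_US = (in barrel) 0.02962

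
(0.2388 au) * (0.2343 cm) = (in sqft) 9.01e+08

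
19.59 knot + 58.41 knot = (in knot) 78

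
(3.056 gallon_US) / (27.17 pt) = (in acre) 0.0002982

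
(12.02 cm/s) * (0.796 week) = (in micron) 5.787e+10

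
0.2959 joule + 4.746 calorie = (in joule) 20.15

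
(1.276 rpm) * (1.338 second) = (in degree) 10.24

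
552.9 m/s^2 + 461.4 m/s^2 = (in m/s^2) 1014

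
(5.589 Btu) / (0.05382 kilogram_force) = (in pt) 3.167e+07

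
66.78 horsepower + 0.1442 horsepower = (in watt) 4.991e+04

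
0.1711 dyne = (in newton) 1.711e-06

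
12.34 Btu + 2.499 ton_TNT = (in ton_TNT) 2.499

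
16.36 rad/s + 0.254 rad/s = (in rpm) 158.7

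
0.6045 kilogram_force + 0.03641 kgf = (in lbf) 1.413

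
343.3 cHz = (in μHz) 3.433e+06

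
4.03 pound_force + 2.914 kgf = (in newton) 46.5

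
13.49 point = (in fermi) 4.759e+12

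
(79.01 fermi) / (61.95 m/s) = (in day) 1.476e-20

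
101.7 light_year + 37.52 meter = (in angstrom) 9.622e+27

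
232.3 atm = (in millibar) 2.354e+05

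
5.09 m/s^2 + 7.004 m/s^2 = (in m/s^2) 12.09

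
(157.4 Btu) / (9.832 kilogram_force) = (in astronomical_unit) 1.151e-08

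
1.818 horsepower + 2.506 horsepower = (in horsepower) 4.324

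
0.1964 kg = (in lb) 0.433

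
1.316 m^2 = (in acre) 0.0003252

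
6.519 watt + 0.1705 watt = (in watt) 6.689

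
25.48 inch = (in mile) 0.0004021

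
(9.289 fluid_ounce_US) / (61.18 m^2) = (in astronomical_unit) 3.001e-17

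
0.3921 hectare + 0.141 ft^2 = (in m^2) 3921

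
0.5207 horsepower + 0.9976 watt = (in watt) 389.3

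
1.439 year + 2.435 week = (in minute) 7.809e+05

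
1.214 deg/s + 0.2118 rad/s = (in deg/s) 13.35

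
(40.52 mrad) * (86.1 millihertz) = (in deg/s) 0.1999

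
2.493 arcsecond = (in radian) 1.209e-05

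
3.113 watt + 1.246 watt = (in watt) 4.359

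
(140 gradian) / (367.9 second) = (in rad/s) 0.005977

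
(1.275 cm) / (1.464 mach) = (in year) 8.11e-13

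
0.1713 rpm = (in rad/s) 0.01794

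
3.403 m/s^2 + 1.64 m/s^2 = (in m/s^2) 5.043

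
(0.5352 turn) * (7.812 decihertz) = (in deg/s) 150.5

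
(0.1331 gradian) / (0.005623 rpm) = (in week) 5.871e-06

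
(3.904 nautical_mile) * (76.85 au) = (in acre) 2.054e+13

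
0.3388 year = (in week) 17.67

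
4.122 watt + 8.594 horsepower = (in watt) 6413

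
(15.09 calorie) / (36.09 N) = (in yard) 1.913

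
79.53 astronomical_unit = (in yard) 1.301e+13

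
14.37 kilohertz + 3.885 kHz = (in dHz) 1.826e+05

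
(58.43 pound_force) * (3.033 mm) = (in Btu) 0.0007472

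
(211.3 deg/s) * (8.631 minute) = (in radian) 1910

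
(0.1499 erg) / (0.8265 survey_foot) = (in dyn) 0.00595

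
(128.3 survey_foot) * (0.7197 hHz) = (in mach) 8.266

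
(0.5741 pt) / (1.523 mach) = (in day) 4.52e-12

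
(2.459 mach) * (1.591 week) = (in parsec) 2.611e-08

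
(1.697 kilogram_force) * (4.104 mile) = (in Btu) 104.2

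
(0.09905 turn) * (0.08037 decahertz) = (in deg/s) 28.66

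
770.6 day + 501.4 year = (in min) 2.646e+08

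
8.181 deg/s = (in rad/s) 0.1428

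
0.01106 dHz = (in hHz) 1.106e-05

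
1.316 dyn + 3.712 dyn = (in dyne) 5.028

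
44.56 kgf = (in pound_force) 98.24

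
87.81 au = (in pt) 3.724e+16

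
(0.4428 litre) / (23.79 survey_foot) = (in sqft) 0.0006573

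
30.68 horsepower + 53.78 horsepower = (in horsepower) 84.46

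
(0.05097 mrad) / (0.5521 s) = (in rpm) 0.0008816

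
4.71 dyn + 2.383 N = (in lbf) 0.5357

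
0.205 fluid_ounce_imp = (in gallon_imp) 0.001281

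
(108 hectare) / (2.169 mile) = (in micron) 3.094e+08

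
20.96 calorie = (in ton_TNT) 2.096e-08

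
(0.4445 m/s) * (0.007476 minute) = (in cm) 19.94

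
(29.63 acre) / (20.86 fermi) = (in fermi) 5.748e+33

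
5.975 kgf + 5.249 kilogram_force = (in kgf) 11.22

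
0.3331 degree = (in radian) 0.005814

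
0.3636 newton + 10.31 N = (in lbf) 2.4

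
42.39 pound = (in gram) 1.923e+04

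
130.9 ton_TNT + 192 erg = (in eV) 3.418e+30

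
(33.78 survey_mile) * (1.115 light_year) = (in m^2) 5.735e+20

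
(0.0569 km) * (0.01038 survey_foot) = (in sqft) 1.938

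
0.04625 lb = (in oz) 0.74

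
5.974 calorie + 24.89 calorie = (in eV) 8.06e+20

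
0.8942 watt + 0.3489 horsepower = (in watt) 261.1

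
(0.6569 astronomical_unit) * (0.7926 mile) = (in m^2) 1.254e+14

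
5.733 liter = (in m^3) 0.005733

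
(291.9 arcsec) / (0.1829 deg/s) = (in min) 0.007389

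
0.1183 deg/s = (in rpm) 0.01972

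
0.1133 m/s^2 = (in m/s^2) 0.1133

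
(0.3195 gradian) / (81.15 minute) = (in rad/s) 1.031e-06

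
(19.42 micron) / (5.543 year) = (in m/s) 1.111e-13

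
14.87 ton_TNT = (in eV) 3.883e+29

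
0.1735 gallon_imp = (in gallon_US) 0.2084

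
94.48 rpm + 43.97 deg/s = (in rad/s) 10.66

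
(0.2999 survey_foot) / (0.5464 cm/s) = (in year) 5.305e-07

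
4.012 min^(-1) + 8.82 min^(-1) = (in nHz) 2.139e+08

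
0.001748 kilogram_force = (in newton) 0.01714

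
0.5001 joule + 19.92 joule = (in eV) 1.275e+20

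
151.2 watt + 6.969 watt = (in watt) 158.2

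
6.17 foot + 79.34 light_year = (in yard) 8.209e+17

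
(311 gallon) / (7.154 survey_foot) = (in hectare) 5.399e-05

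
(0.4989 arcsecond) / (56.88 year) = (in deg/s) 7.726e-14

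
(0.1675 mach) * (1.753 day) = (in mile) 5368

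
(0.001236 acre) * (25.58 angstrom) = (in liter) 1.279e-05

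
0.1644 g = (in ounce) 0.005799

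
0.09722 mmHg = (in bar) 0.0001296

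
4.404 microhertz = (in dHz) 4.404e-05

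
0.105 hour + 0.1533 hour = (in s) 929.9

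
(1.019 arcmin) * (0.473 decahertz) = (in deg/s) 0.08033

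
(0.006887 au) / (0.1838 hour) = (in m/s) 1.557e+06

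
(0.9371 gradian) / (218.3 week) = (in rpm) 1.065e-09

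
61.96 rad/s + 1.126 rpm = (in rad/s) 62.08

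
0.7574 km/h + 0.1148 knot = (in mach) 0.0007913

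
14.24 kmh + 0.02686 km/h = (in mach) 0.01164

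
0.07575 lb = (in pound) 0.07575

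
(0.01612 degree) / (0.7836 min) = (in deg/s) 0.0003429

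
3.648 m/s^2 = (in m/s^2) 3.648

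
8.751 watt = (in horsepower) 0.01174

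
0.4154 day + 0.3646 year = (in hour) 3204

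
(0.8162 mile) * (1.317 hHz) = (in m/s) 1.73e+05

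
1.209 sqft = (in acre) 2.775e-05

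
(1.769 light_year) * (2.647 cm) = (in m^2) 4.43e+14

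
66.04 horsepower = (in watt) 4.925e+04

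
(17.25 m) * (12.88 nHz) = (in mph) 4.97e-07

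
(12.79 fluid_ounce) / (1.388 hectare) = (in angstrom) 272.5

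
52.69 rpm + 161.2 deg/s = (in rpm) 79.56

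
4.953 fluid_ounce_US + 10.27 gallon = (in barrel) 0.2454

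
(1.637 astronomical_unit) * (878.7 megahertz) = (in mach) 6.32e+17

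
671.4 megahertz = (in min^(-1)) 4.028e+10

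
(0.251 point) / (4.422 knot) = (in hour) 1.081e-08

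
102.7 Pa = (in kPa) 0.1027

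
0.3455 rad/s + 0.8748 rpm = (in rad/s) 0.4371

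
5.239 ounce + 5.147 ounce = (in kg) 0.2944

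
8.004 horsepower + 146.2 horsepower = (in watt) 1.15e+05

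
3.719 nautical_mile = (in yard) 7532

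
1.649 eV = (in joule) 2.642e-19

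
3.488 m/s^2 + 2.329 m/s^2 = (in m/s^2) 5.817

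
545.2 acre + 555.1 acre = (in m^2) 4.453e+06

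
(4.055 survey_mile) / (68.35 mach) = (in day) 3.245e-06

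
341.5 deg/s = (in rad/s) 5.96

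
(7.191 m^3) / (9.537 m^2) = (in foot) 2.474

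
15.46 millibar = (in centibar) 1.546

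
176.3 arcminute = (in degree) 2.938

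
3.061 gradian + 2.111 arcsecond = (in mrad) 48.09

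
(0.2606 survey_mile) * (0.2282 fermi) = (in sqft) 1.03e-12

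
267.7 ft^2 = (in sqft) 267.7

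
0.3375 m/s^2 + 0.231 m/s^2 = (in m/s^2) 0.5685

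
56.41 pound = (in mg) 2.559e+07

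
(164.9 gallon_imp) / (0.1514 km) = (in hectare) 4.951e-07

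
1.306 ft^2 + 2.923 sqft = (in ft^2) 4.229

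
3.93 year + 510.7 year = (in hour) 4.508e+06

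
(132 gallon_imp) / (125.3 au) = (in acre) 7.911e-18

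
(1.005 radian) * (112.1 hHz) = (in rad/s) 1.127e+04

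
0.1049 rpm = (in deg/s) 0.6294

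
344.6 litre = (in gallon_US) 91.03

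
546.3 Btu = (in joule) 5.764e+05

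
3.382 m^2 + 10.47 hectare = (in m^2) 1.047e+05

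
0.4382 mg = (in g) 0.0004382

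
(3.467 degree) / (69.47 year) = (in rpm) 2.638e-10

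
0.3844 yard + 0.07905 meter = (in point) 1220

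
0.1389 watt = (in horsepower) 0.0001863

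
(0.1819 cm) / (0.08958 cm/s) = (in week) 3.357e-06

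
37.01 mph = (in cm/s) 1654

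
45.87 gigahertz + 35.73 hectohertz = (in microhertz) 4.587e+16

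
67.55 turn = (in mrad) 4.244e+05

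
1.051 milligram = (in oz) 3.707e-05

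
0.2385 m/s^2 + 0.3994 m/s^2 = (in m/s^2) 0.6379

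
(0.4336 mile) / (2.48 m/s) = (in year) 8.922e-06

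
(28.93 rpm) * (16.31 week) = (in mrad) 2.988e+10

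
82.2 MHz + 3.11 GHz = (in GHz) 3.192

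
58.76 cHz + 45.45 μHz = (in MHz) 5.876e-07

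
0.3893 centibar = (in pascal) 389.3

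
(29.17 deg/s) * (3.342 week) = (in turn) 1.638e+05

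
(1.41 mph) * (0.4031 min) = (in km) 0.01525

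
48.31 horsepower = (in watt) 3.602e+04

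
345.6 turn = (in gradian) 1.382e+05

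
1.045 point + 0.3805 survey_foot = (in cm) 11.63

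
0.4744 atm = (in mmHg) 360.5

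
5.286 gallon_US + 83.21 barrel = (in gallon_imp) 2914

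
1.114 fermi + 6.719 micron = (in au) 4.491e-17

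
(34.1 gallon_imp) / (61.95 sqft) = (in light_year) 2.847e-18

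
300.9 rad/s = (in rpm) 2873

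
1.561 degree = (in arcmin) 93.66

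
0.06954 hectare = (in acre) 0.1718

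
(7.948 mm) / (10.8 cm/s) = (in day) 8.518e-07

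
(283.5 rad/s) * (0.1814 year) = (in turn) 2.581e+08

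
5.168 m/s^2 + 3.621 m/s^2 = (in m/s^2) 8.789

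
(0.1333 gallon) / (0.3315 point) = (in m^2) 4.315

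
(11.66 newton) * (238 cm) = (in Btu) 0.0263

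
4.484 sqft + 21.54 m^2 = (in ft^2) 236.3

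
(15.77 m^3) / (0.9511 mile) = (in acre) 2.546e-06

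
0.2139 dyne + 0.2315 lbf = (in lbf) 0.2315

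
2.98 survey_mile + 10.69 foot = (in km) 4.799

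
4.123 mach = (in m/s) 1404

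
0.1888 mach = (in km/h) 231.4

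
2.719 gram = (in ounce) 0.09591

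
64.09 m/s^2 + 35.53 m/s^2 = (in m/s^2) 99.62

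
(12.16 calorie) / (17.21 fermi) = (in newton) 2.956e+15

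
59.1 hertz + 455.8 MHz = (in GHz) 0.4558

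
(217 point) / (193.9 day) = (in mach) 1.342e-11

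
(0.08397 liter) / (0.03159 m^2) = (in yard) 0.002907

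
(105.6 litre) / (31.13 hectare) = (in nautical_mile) 1.832e-10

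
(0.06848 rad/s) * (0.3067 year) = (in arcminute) 2.277e+09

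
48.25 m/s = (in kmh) 173.7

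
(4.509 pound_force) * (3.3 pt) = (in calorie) 0.005581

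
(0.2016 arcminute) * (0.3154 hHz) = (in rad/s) 0.00185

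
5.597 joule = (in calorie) 1.338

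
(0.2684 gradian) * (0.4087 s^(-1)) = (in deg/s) 0.09873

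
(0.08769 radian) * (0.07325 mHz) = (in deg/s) 0.000368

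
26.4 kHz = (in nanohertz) 2.64e+13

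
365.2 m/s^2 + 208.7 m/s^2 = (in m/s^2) 573.9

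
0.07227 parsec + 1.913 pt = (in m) 2.23e+15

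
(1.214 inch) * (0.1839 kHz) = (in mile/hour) 12.68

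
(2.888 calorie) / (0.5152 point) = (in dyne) 6.648e+09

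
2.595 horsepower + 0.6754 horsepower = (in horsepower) 3.27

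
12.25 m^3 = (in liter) 1.225e+04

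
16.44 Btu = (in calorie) 4146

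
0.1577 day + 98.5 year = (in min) 5.177e+07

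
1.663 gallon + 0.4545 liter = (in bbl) 0.04245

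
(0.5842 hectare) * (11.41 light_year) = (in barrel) 3.967e+21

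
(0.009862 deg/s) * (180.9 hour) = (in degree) 6423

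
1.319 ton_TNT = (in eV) 3.444e+28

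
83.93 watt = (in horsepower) 0.1126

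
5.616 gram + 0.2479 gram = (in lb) 0.01293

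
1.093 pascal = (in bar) 1.093e-05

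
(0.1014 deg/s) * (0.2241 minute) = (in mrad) 23.8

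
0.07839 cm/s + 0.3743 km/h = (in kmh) 0.3771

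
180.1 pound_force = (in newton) 801.1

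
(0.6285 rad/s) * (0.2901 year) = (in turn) 9.151e+05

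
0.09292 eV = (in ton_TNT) 3.558e-30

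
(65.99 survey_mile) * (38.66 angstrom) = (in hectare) 4.106e-08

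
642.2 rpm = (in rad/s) 67.25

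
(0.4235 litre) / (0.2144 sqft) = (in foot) 0.06976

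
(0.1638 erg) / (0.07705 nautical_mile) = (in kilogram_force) 1.171e-11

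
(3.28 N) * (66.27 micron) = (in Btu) 2.06e-07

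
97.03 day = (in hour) 2329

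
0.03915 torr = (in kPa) 0.00522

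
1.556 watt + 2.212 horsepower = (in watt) 1651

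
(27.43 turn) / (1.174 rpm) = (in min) 23.36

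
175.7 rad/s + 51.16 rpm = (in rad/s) 181.1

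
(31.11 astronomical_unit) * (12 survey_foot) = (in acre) 4.206e+09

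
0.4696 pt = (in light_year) 1.751e-20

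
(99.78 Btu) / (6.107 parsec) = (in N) 5.587e-13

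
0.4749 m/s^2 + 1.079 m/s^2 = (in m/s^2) 1.554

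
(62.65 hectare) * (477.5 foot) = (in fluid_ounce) 3.083e+12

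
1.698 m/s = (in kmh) 6.113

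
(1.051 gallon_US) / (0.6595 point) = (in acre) 0.004226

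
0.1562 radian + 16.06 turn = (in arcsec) 2.085e+07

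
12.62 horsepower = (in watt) 9411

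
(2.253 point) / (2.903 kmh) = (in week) 1.63e-09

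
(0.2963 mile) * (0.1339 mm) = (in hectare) 6.385e-06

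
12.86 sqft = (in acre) 0.0002952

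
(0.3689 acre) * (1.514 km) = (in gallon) 5.971e+08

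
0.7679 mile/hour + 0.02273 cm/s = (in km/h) 1.237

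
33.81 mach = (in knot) 2.238e+04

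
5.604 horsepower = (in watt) 4179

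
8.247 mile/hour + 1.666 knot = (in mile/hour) 10.16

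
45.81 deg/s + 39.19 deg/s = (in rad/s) 1.484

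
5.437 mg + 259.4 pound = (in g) 1.177e+05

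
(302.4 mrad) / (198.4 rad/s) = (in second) 0.001524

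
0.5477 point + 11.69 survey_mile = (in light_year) 1.989e-12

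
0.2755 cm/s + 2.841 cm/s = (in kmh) 0.1122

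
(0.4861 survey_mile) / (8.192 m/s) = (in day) 0.001105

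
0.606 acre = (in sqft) 2.64e+04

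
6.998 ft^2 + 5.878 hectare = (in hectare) 5.878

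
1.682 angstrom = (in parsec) 5.451e-27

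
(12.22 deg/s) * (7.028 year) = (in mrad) 4.727e+10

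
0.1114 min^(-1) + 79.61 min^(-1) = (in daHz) 0.1329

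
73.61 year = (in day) 2.687e+04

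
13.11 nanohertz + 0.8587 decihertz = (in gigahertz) 8.587e-11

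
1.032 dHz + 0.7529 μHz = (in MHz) 1.032e-07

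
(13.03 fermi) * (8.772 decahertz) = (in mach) 3.357e-15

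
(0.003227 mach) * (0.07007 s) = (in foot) 0.2526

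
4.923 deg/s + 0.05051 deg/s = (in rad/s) 0.0868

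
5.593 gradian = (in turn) 0.01398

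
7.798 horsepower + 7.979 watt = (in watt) 5823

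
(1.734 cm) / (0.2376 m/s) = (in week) 1.207e-07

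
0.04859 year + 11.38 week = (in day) 97.4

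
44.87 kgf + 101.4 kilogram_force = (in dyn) 1.434e+08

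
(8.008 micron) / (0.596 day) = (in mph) 3.479e-10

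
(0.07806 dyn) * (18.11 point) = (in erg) 0.04987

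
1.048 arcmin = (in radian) 0.0003049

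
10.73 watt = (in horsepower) 0.01439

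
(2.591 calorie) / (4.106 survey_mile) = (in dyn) 164.1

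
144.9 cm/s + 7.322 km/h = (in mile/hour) 7.791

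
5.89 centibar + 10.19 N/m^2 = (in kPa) 5.9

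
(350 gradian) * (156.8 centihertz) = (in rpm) 82.32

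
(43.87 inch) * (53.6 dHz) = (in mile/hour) 13.36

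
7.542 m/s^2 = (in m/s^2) 7.542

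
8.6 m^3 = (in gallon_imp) 1892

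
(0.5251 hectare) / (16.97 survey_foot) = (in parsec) 3.29e-14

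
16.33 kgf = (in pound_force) 36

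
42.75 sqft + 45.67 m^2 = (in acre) 0.01227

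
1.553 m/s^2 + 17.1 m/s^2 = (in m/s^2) 18.65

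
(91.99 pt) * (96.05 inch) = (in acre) 1.956e-05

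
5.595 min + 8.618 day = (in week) 1.232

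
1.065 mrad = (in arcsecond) 219.7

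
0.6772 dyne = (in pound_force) 1.522e-06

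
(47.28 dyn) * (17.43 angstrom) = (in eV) 5.144e+06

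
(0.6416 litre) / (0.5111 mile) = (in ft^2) 8.396e-06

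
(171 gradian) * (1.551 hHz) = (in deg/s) 2.387e+04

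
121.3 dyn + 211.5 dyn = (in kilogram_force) 0.0003394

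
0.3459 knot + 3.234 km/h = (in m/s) 1.076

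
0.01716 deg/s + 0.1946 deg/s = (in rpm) 0.03529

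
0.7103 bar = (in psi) 10.3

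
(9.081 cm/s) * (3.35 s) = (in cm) 30.42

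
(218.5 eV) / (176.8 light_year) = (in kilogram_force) 2.134e-36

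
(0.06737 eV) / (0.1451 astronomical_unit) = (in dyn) 4.973e-26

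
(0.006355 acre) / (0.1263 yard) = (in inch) 8767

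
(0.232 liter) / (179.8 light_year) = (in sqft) 1.468e-21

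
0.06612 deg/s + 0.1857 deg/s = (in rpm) 0.04197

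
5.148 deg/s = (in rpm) 0.858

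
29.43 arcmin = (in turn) 0.001362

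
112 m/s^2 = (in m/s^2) 112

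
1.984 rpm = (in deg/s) 11.9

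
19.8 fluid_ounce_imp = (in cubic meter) 0.0005626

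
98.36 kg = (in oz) 3470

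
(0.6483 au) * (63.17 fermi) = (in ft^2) 0.06595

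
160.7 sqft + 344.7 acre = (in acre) 344.7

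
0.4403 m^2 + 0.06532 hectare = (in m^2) 653.6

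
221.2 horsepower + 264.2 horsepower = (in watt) 3.62e+05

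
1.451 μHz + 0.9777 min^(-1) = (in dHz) 0.163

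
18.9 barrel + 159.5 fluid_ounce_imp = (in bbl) 18.93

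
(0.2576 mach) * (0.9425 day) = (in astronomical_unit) 4.775e-05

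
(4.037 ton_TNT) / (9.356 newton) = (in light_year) 1.908e-07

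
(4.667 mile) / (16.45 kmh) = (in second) 1644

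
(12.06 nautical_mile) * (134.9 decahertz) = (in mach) 8.849e+04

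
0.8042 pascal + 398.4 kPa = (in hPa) 3984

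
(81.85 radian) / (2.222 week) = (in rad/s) 6.091e-05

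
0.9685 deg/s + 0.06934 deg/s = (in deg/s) 1.038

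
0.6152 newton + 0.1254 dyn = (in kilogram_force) 0.06273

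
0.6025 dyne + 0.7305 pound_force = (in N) 3.249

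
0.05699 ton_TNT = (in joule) 2.384e+08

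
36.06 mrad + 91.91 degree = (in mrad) 1640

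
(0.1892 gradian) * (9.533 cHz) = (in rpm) 0.002705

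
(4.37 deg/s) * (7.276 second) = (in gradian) 35.33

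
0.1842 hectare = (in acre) 0.4552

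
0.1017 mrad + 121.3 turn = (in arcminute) 2.62e+06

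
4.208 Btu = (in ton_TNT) 1.061e-06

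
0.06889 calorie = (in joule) 0.2882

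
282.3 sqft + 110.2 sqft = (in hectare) 0.003646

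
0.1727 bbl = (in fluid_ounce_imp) 966.4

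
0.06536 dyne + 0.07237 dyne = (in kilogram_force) 1.404e-07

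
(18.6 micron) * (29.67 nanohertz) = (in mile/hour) 1.234e-12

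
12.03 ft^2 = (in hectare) 0.0001118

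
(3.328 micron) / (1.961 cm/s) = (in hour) 4.714e-08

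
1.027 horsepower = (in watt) 765.8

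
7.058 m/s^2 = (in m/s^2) 7.058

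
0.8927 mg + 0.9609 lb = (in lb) 0.9609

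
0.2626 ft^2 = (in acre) 6.028e-06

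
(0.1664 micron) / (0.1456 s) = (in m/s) 1.143e-06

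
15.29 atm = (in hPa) 1.549e+04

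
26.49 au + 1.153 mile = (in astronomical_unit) 26.49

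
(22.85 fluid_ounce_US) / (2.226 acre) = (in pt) 0.0002126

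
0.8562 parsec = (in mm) 2.642e+19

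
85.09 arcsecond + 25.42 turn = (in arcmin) 5.491e+05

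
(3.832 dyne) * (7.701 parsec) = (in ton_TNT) 2176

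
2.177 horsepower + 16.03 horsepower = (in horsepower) 18.21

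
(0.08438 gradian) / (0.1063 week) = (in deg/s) 1.181e-06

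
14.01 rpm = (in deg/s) 84.06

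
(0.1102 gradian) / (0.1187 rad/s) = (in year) 4.624e-10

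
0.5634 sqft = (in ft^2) 0.5634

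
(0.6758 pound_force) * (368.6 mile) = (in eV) 1.113e+25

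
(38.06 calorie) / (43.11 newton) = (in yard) 4.04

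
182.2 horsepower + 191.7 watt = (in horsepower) 182.5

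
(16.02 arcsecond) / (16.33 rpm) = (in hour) 1.262e-08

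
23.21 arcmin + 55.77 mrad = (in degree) 3.582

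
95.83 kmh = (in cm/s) 2662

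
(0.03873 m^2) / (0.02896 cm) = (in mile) 0.0831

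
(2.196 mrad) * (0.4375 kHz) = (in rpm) 9.174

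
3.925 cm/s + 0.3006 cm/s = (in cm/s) 4.226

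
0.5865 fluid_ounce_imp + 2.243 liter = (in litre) 2.26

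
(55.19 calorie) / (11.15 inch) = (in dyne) 8.153e+07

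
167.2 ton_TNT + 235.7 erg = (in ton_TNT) 167.2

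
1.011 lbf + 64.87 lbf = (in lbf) 65.88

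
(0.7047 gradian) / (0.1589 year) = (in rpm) 2.109e-08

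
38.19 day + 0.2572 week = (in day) 39.99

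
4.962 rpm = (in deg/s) 29.77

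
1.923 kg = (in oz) 67.83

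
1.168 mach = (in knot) 773.1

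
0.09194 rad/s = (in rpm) 0.878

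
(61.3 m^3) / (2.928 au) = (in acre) 3.458e-14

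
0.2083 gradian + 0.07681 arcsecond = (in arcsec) 675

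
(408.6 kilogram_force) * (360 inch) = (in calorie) 8757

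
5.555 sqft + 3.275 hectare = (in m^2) 3.275e+04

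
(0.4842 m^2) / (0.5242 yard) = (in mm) 1010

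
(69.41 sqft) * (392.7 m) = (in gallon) 6.69e+05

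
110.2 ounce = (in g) 3124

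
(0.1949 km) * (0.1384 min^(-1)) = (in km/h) 1.618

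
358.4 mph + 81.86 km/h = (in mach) 0.5373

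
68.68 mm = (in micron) 6.868e+04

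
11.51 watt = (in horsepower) 0.01544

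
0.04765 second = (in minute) 0.0007942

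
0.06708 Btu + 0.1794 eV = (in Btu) 0.06708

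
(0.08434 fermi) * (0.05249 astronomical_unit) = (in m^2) 6.623e-07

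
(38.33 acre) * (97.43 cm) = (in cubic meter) 1.511e+05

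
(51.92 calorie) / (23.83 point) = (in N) 2.584e+04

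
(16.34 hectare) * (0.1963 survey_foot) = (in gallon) 2.583e+06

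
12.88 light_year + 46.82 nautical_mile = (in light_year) 12.88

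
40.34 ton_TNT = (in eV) 1.053e+30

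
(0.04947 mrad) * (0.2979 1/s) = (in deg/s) 0.0008444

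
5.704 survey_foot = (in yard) 1.901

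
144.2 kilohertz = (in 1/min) 8.652e+06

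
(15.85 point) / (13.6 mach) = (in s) 1.207e-06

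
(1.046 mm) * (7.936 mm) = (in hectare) 8.301e-10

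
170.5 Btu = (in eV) 1.123e+24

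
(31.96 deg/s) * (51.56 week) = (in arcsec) 3.588e+12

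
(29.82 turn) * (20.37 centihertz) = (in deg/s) 2187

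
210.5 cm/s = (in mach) 0.006182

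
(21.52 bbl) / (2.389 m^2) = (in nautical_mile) 0.0007733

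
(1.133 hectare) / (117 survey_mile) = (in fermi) 6.017e+13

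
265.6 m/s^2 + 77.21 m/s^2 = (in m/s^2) 342.8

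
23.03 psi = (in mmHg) 1191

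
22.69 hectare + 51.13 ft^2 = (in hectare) 22.69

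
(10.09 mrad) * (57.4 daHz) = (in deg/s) 331.8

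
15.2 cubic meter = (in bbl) 95.61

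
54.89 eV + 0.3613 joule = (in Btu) 0.0003424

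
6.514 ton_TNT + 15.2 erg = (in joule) 2.725e+10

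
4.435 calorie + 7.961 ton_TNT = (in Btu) 3.157e+07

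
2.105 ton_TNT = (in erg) 8.807e+16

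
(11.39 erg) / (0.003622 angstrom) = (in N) 3.145e+06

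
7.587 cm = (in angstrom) 7.587e+08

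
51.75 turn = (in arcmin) 1.118e+06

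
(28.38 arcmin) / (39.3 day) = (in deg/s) 1.393e-07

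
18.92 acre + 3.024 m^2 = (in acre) 18.92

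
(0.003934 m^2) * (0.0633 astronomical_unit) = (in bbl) 2.343e+08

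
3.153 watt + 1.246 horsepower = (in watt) 932.3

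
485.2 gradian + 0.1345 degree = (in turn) 1.213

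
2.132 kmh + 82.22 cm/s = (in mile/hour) 3.164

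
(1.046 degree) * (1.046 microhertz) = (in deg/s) 1.094e-06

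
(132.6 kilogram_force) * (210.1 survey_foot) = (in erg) 8.327e+11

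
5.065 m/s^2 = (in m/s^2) 5.065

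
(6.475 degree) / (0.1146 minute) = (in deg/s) 0.9417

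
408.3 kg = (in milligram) 4.083e+08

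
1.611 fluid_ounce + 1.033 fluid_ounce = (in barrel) 0.0004918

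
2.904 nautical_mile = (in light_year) 5.685e-13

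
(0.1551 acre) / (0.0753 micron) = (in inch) 3.282e+11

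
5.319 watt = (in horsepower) 0.007133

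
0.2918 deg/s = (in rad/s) 0.005093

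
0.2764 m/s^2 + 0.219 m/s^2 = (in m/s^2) 0.4954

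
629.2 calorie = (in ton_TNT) 6.292e-07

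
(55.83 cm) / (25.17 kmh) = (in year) 2.532e-09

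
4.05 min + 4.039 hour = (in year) 0.0004688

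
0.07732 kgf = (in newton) 0.7583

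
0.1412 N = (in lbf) 0.03174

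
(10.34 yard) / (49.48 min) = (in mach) 9.353e-06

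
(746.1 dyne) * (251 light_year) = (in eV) 1.106e+35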